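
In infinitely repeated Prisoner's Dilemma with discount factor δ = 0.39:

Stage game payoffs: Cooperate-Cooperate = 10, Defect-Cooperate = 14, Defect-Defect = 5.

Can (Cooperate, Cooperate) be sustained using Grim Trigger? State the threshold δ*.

δ* = 0.4444; since δ = 0.39 < 0.4444, cooperation cannot be sustained

Work:
For Grim Trigger:
Cooperate forever: 10/(1-δ)
Defect then punished: 14 + 5·δ/(1-δ)
Need: 10/(1-δ) ≥ 14 + 5·δ/(1-δ)
Solving: δ ≥ (T-R)/(T-P) = (14-10)/(14-5) = 0.4444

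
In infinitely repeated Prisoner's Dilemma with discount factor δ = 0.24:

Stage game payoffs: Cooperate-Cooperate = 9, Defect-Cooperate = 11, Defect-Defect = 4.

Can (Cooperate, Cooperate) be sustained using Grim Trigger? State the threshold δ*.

δ* = 0.2857; since δ = 0.24 < 0.2857, cooperation cannot be sustained

Work:
For Grim Trigger:
Cooperate forever: 9/(1-δ)
Defect then punished: 11 + 4·δ/(1-δ)
Need: 9/(1-δ) ≥ 11 + 4·δ/(1-δ)
Solving: δ ≥ (T-R)/(T-P) = (11-9)/(11-4) = 0.2857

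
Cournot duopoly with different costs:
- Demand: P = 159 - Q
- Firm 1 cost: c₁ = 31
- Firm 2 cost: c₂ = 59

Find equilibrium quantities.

q₁* = 52.0, q₂* = 24.0

Work:
Reaction: q₁ = (159 - 31 - q₂)/2
Reaction: q₂ = (159 - 59 - q₁)/2
Solve simultaneously:
q₁* = (159 - 2×31 + 59)/3 = 52.0
q₂* = (159 - 2×59 + 31)/3 = 24.0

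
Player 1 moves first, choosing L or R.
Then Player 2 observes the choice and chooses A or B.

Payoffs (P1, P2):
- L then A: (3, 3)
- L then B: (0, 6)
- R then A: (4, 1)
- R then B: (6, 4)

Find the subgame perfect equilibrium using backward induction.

P1 plays R, P2 plays B after L and B after R; Payoff (6, 4)

Work:
Backward induction:
After L: P2 chooses B → P1 gets 0
After R: P2 chooses B → P1 gets 6
P1 chooses R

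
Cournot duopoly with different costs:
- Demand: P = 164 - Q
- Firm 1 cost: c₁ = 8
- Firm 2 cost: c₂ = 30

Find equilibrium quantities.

q₁* = 59.33, q₂* = 37.33

Work:
Reaction: q₁ = (164 - 8 - q₂)/2
Reaction: q₂ = (164 - 30 - q₁)/2
Solve simultaneously:
q₁* = (164 - 2×8 + 30)/3 = 59.33
q₂* = (164 - 2×30 + 8)/3 = 37.33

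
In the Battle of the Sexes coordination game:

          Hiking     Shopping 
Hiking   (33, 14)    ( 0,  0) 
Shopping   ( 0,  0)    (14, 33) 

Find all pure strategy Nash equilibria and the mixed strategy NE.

Pure NE: (Hiking, Hiking) and (Shopping, Shopping); Mixed NE: p = 0.7021, q = 0.2979

Work:
Check pure NE:
(Hiking, Hiking): (33, 14) - no unilateral deviation beneficial
(Shopping, Shopping): (14, 33) - no unilateral deviation beneficial
Mixed NE: P1 plays Hiking with p = 0.7021, P2 plays Hiking with q = 0.2979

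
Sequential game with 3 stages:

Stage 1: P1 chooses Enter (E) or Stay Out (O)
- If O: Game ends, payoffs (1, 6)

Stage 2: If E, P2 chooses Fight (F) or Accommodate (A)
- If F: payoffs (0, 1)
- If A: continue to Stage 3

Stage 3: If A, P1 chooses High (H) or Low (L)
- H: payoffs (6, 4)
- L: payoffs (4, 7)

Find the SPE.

SPE: (E, A, H); Outcome (6, 4)

Work:
Stage 3: P1 chooses H (6 vs 4)
Stage 2: P2: F->1, A->4 (anticipating H). Choose A
Stage 1: P1: O->1, E->6 (anticipating A, H). Choose E
SPE path: E -> A -> H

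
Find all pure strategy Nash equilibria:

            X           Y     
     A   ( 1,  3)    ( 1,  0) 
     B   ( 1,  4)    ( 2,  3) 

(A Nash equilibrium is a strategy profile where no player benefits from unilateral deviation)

Nash equilibrium: (A, X), (B, X)

Work:
Best responses:
  P1 vs X: payoffs [1, 1] → best response A/B (payoff 1)
  P1 vs Y: payoffs [1, 2] → best response B (payoff 2)
  P2 vs A: payoffs [3, 0] → best response X (payoff 3)
  P2 vs B: payoffs [4, 3] → best response X (payoff 4)
Mutual best responses: (A,X), (B,X) → Nash equilibria.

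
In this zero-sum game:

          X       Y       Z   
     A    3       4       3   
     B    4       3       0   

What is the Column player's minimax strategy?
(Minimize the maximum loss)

Column should play Z, value = 3

Work:
Column player minimizes Row's maximum payoff:
Column X: max payoff to Row = 4
Column Y: max payoff to Row = 4
Column Z: max payoff to Row = 3
Minimum is 3, achieved by column Z.
Minimax strategy: Z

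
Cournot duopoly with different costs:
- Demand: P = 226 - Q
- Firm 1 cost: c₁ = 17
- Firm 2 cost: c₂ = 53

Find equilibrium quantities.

q₁* = 81.67, q₂* = 45.67

Work:
Reaction: q₁ = (226 - 17 - q₂)/2
Reaction: q₂ = (226 - 53 - q₁)/2
Solve simultaneously:
q₁* = (226 - 2×17 + 53)/3 = 81.67
q₂* = (226 - 2×53 + 17)/3 = 45.67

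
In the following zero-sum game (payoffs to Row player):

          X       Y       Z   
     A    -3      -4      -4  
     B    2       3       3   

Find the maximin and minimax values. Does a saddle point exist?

Maximin = 2, Minimax = 2, Saddle: True

Work:
Row minimums: [-4, 2] → maximin = 2
Column maximums: [2, 3, 3] → minimax = 2
Saddle point exists! Game value = 2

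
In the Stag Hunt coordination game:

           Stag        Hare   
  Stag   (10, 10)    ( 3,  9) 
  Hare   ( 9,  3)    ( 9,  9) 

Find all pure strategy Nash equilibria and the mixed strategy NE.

Pure NE: (Stag, Stag) and (Hare, Hare); Mixed NE: p = 0.8571, q = 0.8571

Work:
Check pure NE:
(Stag, Stag): (10, 10) - no unilateral deviation beneficial
(Hare, Hare): (9, 9) - no unilateral deviation beneficial
Mixed NE: P1 plays Stag with p = 0.8571, P2 plays Stag with q = 0.8571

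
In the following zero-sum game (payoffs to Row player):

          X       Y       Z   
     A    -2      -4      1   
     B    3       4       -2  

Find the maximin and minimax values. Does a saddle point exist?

Maximin = -2, Minimax = 1, Saddle: False

Work:
Row minimums: [-4, -2] → maximin = -2
Column maximums: [3, 4, 1] → minimax = 1
No saddle point (maximin ≠ minimax). Mixed strategy needed.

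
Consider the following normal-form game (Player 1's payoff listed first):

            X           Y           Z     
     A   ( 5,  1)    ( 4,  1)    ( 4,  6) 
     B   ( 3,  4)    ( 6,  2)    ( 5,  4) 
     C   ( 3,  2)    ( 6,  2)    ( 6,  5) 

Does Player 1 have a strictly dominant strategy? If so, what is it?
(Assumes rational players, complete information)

No strictly dominant strategy exists for Player 1

Work:
A strategy strictly dominates another if it gives a strictly higher payoff against every opponent action. Compare each pair of P1's strategies column-by-column:
  A vs B: [5 vs 3, 4 vs 6, 4 vs 5] → A does not strictly dominate B (column Y: 4 ≤ 6)
  A vs C: [5 vs 3, 4 vs 6, 4 vs 6] → A does not strictly dominate C (column Y: 4 ≤ 6)
  B vs A: [3 vs 5, 6 vs 4, 5 vs 4] → B does not strictly dominate A (column X: 3 ≤ 5)
  B vs C: [3 vs 3, 6 vs 6, 5 vs 6] → B does not strictly dominate C (column X: 3 ≤ 3)
  C vs A: [3 vs 5, 6 vs 4, 6 vs 4] → C does not strictly dominate A (column X: 3 ≤ 5)
  C vs B: [3 vs 3, 6 vs 6, 6 vs 5] → C does not strictly dominate B (column X: 3 ≤ 3)
No single strategy strictly dominates all others → no strictly dominant strategy.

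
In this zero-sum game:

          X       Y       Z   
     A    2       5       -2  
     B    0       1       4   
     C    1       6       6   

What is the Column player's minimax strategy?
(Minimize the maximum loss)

Column should play X, value = 2

Work:
Column player minimizes Row's maximum payoff:
Column X: max payoff to Row = 2
Column Y: max payoff to Row = 6
Column Z: max payoff to Row = 6
Minimum is 2, achieved by column X.
Minimax strategy: X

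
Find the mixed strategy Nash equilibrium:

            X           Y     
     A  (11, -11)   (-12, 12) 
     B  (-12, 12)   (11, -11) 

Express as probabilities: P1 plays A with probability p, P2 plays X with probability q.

p = 0.5, q = 0.5

Work:
Find probabilities that make opponent indifferent:
P2 chooses q to make P1 indifferent between A and B
P1 chooses p to make P2 indifferent between X and Y
Mixed NE: P1 plays (A: 0.5, B: 0.5), P2 plays (X: 0.5, Y: 0.5)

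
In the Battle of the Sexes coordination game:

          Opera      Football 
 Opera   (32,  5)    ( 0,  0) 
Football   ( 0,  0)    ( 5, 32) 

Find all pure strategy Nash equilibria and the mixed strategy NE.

Pure NE: (Opera, Opera) and (Football, Football); Mixed NE: p = 0.8649, q = 0.1351

Work:
Check pure NE:
(Opera, Opera): (32, 5) - no unilateral deviation beneficial
(Football, Football): (5, 32) - no unilateral deviation beneficial
Mixed NE: P1 plays Opera with p = 0.8649, P2 plays Opera with q = 0.1351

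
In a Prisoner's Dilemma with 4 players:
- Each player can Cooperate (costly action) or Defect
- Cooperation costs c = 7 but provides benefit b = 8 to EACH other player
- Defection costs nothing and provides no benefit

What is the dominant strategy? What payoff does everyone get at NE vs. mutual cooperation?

Dominant: Defect; NE payoff = 0; Coop payoff = 17

Work:
Defect dominates (saves cost c = 7, benefit to others is external)
NE: All defect → everyone gets 0
If all cooperate: each receives (3)×8 - 7 = 17
Social dilemma: 17 > 0 but NE gives 0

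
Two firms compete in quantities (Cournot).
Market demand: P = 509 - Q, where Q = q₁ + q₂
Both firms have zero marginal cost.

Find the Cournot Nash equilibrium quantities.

q₁* = q₂* = 169.67; P* = 169.67

Work:
Profit: π_i = P·q_i = (a - q_i - q_j)·q_i
FOC: ∂π_i/∂q_i = a - 2q_i - q_j = 0
Reaction function: q_i = (509 - q_j)/2
Symmetry: q* = 509/3 = 169.67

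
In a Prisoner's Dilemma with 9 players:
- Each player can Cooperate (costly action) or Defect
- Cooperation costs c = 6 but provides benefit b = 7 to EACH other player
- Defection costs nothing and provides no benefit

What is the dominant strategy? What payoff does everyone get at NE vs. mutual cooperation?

Dominant: Defect; NE payoff = 0; Coop payoff = 50

Work:
Defect dominates (saves cost c = 6, benefit to others is external)
NE: All defect → everyone gets 0
If all cooperate: each receives (8)×7 - 6 = 50
Social dilemma: 50 > 0 but NE gives 0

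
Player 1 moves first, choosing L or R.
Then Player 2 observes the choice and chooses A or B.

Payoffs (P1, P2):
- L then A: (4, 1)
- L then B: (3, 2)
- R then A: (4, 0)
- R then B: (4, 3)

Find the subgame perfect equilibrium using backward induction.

P1 plays R, P2 plays B after L and B after R; Payoff (4, 3)

Work:
Backward induction:
After L: P2 chooses B → P1 gets 3
After R: P2 chooses B → P1 gets 4
P1 chooses R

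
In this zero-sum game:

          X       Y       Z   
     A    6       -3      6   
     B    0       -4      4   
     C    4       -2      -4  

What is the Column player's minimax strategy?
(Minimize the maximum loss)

Column should play Y, value = -2

Work:
Column player minimizes Row's maximum payoff:
Column X: max payoff to Row = 6
Column Y: max payoff to Row = -2
Column Z: max payoff to Row = 6
Minimum is -2, achieved by column Y.
Minimax strategy: Y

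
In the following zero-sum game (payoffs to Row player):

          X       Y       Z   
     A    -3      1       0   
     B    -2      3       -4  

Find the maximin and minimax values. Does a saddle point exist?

Maximin = -3, Minimax = -2, Saddle: False

Work:
Row minimums: [-3, -4] → maximin = -3
Column maximums: [-2, 3, 0] → minimax = -2
No saddle point (maximin ≠ minimax). Mixed strategy needed.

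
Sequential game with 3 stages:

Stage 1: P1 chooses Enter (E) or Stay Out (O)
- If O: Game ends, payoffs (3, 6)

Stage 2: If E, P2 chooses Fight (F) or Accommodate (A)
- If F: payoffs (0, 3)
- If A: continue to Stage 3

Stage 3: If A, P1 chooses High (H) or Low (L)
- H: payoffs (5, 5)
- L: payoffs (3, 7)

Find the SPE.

SPE: (E, A, H); Outcome (5, 5)

Work:
Stage 3: P1 chooses H (5 vs 3)
Stage 2: P2: F->3, A->5 (anticipating H). Choose A
Stage 1: P1: O->3, E->5 (anticipating A, H). Choose E
SPE path: E -> A -> H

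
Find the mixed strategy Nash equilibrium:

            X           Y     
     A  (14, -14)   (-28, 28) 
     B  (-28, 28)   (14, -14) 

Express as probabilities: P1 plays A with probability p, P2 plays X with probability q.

p = 0.5, q = 0.5

Work:
Find probabilities that make opponent indifferent:
P2 chooses q to make P1 indifferent between A and B
P1 chooses p to make P2 indifferent between X and Y
Mixed NE: P1 plays (A: 0.5, B: 0.5), P2 plays (X: 0.5, Y: 0.5)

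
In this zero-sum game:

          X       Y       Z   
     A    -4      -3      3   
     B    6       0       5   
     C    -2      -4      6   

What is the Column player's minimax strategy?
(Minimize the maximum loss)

Column should play Y, value = 0

Work:
Column player minimizes Row's maximum payoff:
Column X: max payoff to Row = 6
Column Y: max payoff to Row = 0
Column Z: max payoff to Row = 6
Minimum is 0, achieved by column Y.
Minimax strategy: Y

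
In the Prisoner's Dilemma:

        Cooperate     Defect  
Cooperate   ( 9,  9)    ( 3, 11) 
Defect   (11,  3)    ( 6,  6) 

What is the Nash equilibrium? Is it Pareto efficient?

(Defect, Defect) is NE; not Pareto efficient

Work:
Defect dominates Cooperate for both players:
If P2 cooperates: Defect (11) > Cooperate (9)
If P2 defects: Defect (6) > Cooperate (3)
NE: (Defect, Defect) with payoff (6, 6)
But (Cooperate, Cooperate) = (9, 9) Pareto dominates (6, 6)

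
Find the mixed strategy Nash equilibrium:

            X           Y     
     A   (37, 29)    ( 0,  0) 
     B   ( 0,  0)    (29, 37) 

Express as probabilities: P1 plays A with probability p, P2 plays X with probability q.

p = 0.5606, q = 0.4394

Work:
Find probabilities that make opponent indifferent:
P2 chooses q to make P1 indifferent between A and B
P1 chooses p to make P2 indifferent between X and Y
Mixed NE: P1 plays (A: 0.5606, B: 0.4394), P2 plays (X: 0.4394, Y: 0.5606)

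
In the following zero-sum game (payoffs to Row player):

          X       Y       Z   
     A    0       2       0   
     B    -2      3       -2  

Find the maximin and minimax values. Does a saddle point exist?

Maximin = 0, Minimax = 0, Saddle: True

Work:
Row minimums: [0, -2] → maximin = 0
Column maximums: [0, 3, 0] → minimax = 0
Saddle point exists! Game value = 0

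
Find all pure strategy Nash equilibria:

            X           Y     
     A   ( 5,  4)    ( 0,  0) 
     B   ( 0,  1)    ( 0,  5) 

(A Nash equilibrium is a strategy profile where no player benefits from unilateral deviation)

Nash equilibrium: (A, X), (B, Y)

Work:
Best responses:
  P1 vs X: payoffs [5, 0] → best response A (payoff 5)
  P1 vs Y: payoffs [0, 0] → best response A/B (payoff 0)
  P2 vs A: payoffs [4, 0] → best response X (payoff 4)
  P2 vs B: payoffs [1, 5] → best response Y (payoff 5)
Mutual best responses: (A,X), (B,Y) → Nash equilibria.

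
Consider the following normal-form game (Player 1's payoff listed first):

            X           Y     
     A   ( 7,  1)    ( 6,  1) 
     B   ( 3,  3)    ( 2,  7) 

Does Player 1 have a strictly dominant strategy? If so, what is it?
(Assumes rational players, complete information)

Yes, Player 1's strictly dominant strategy is A

Work:
A strategy strictly dominates another if it gives a strictly higher payoff against every opponent action. Compare each pair of P1's strategies column-by-column:
  A vs B: [7 vs 3, 6 vs 2] → A strictly dominates B
  B vs A: [3 vs 7, 2 vs 6] → B does not strictly dominate A (column X: 3 ≤ 7)
A strictly dominates every other strategy → strictly dominant.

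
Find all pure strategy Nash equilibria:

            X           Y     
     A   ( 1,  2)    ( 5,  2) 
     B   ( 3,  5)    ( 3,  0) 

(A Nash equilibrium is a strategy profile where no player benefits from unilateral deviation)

Nash equilibrium: (A, Y), (B, X)

Work:
Best responses:
  P1 vs X: payoffs [1, 3] → best response B (payoff 3)
  P1 vs Y: payoffs [5, 3] → best response A (payoff 5)
  P2 vs A: payoffs [2, 2] → best response X/Y (payoff 2)
  P2 vs B: payoffs [5, 0] → best response X (payoff 5)
Mutual best responses: (A,Y), (B,X) → Nash equilibria.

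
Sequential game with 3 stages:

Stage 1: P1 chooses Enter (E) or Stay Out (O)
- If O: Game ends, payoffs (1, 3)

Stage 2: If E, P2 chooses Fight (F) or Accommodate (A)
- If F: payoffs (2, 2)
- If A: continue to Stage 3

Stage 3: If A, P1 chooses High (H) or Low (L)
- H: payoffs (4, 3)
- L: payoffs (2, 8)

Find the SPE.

SPE: (E, A, H); Outcome (4, 3)

Work:
Stage 3: P1 chooses H (4 vs 2)
Stage 2: P2: F->2, A->3 (anticipating H). Choose A
Stage 1: P1: O->1, E->4 (anticipating A, H). Choose E
SPE path: E -> A -> H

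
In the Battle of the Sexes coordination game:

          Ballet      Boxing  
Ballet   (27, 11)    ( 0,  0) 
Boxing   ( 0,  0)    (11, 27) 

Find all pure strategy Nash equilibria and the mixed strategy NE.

Pure NE: (Ballet, Ballet) and (Boxing, Boxing); Mixed NE: p = 0.7105, q = 0.2895

Work:
Check pure NE:
(Ballet, Ballet): (27, 11) - no unilateral deviation beneficial
(Boxing, Boxing): (11, 27) - no unilateral deviation beneficial
Mixed NE: P1 plays Ballet with p = 0.7105, P2 plays Ballet with q = 0.2895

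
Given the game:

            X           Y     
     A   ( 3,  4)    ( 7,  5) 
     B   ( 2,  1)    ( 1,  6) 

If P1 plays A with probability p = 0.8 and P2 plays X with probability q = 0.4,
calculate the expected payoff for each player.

E[P1] = 4.6, E[P2] = 4.48

Work:
E[P1] = p·q·π₁(A,X) + p·(1-q)·π₁(A,Y) + (1-p)·q·π₁(B,X) + (1-p)·(1-q)·π₁(B,Y)
= 0.8·0.4·3 + 0.8·0.6·7 + 0.2·0.4·2 + 0.2·0.6·1
= 4.6

E[P2] = 4.48 (similar calculation)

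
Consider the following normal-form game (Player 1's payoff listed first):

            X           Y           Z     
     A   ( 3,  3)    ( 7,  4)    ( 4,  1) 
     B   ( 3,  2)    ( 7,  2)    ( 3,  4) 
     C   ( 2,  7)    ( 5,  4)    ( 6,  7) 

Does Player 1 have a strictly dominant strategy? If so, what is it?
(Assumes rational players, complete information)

No strictly dominant strategy exists for Player 1

Work:
A strategy strictly dominates another if it gives a strictly higher payoff against every opponent action. Compare each pair of P1's strategies column-by-column:
  A vs B: [3 vs 3, 7 vs 7, 4 vs 3] → A does not strictly dominate B (column X: 3 ≤ 3)
  A vs C: [3 vs 2, 7 vs 5, 4 vs 6] → A does not strictly dominate C (column Z: 4 ≤ 6)
  B vs A: [3 vs 3, 7 vs 7, 3 vs 4] → B does not strictly dominate A (column X: 3 ≤ 3)
  B vs C: [3 vs 2, 7 vs 5, 3 vs 6] → B does not strictly dominate C (column Z: 3 ≤ 6)
  C vs A: [2 vs 3, 5 vs 7, 6 vs 4] → C does not strictly dominate A (column X: 2 ≤ 3)
  C vs B: [2 vs 3, 5 vs 7, 6 vs 3] → C does not strictly dominate B (column X: 2 ≤ 3)
No single strategy strictly dominates all others → no strictly dominant strategy.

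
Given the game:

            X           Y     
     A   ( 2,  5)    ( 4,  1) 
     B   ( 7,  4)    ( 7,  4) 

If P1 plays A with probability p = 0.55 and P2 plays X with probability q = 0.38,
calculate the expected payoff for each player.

E[P1] = 4.932, E[P2] = 3.186

Work:
E[P1] = p·q·π₁(A,X) + p·(1-q)·π₁(A,Y) + (1-p)·q·π₁(B,X) + (1-p)·(1-q)·π₁(B,Y)
= 0.55·0.38·2 + 0.55·0.62·4 + 0.45·0.38·7 + 0.45·0.62·7
= 4.932

E[P2] = 3.186 (similar calculation)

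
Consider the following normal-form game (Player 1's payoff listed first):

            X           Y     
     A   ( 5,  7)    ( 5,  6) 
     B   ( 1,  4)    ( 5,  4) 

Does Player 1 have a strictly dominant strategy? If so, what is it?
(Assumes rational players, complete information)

No strictly dominant strategy exists for Player 1

Work:
A strategy strictly dominates another if it gives a strictly higher payoff against every opponent action. Compare each pair of P1's strategies column-by-column:
  A vs B: [5 vs 1, 5 vs 5] → A does not strictly dominate B (column Y: 5 ≤ 5)
  B vs A: [1 vs 5, 5 vs 5] → B does not strictly dominate A (column X: 1 ≤ 5)
No single strategy strictly dominates all others → no strictly dominant strategy.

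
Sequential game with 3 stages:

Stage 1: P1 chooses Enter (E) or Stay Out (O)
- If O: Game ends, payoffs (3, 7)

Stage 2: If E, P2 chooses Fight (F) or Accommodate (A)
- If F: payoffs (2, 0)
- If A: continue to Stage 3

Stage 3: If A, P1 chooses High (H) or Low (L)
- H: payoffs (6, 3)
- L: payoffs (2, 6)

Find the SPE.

SPE: (E, A, H); Outcome (6, 3)

Work:
Stage 3: P1 chooses H (6 vs 2)
Stage 2: P2: F->0, A->3 (anticipating H). Choose A
Stage 1: P1: O->3, E->6 (anticipating A, H). Choose E
SPE path: E -> A -> H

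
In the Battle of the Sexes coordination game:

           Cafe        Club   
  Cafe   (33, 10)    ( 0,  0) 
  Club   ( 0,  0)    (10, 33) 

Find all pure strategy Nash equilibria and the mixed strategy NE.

Pure NE: (Cafe, Cafe) and (Club, Club); Mixed NE: p = 0.7674, q = 0.2326

Work:
Check pure NE:
(Cafe, Cafe): (33, 10) - no unilateral deviation beneficial
(Club, Club): (10, 33) - no unilateral deviation beneficial
Mixed NE: P1 plays Cafe with p = 0.7674, P2 plays Cafe with q = 0.2326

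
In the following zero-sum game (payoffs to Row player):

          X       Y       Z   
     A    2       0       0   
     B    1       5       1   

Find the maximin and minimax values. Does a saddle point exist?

Maximin = 1, Minimax = 1, Saddle: True

Work:
Row minimums: [0, 1] → maximin = 1
Column maximums: [2, 5, 1] → minimax = 1
Saddle point exists! Game value = 1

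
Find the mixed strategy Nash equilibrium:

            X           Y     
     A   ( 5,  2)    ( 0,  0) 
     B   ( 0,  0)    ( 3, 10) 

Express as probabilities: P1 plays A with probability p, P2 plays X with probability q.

p = 0.8333, q = 0.375

Work:
Find probabilities that make opponent indifferent:
P2 chooses q to make P1 indifferent between A and B
P1 chooses p to make P2 indifferent between X and Y
Mixed NE: P1 plays (A: 0.8333, B: 0.1667), P2 plays (X: 0.375, Y: 0.625)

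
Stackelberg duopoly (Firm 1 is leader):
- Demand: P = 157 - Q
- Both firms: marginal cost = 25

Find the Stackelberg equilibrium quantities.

q₁* (leader) = 66.0, q₂* (follower) = 33.0

Work:
Follower's reaction: q₂ = (a - c - q₁)/2
Leader substitutes: π₁ = q₁·(a - q₁ - (a-c-q₁)/2 - c)
FOC: q₁* = (157 - 25)/2 = 66.00
Then: q₂* = (157 - 25 - 66.0)/2 = 33.00
Leader has first-mover advantage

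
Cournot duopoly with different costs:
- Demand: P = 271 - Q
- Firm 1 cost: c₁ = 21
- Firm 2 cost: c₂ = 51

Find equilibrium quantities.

q₁* = 93.33, q₂* = 63.33

Work:
Reaction: q₁ = (271 - 21 - q₂)/2
Reaction: q₂ = (271 - 51 - q₁)/2
Solve simultaneously:
q₁* = (271 - 2×21 + 51)/3 = 93.33
q₂* = (271 - 2×51 + 21)/3 = 63.33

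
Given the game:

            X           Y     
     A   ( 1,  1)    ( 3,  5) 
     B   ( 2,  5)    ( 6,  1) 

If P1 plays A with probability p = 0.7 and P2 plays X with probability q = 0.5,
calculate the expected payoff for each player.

E[P1] = 2.6, E[P2] = 3.0

Work:
E[P1] = p·q·π₁(A,X) + p·(1-q)·π₁(A,Y) + (1-p)·q·π₁(B,X) + (1-p)·(1-q)·π₁(B,Y)
= 0.7·0.5·1 + 0.7·0.5·3 + 0.3·0.5·2 + 0.3·0.5·6
= 2.6

E[P2] = 3.0 (similar calculation)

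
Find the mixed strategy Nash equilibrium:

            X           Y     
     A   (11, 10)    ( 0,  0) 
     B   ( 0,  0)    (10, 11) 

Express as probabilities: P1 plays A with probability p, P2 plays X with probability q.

p = 0.5238, q = 0.4762

Work:
Find probabilities that make opponent indifferent:
P2 chooses q to make P1 indifferent between A and B
P1 chooses p to make P2 indifferent between X and Y
Mixed NE: P1 plays (A: 0.5238, B: 0.4762), P2 plays (X: 0.4762, Y: 0.5238)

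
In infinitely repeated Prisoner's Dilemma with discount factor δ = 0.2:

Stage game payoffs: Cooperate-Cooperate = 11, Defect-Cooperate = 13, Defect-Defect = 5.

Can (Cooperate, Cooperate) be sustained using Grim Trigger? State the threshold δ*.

δ* = 0.25; since δ = 0.2 < 0.25, cooperation cannot be sustained

Work:
For Grim Trigger:
Cooperate forever: 11/(1-δ)
Defect then punished: 13 + 5·δ/(1-δ)
Need: 11/(1-δ) ≥ 13 + 5·δ/(1-δ)
Solving: δ ≥ (T-R)/(T-P) = (13-11)/(13-5) = 0.25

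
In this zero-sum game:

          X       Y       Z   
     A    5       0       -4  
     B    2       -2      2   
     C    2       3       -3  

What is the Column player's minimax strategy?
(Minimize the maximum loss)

Column should play Z, value = 2

Work:
Column player minimizes Row's maximum payoff:
Column X: max payoff to Row = 5
Column Y: max payoff to Row = 3
Column Z: max payoff to Row = 2
Minimum is 2, achieved by column Z.
Minimax strategy: Z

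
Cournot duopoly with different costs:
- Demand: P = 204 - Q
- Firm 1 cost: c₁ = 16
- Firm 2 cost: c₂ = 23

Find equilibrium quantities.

q₁* = 65.0, q₂* = 58.0

Work:
Reaction: q₁ = (204 - 16 - q₂)/2
Reaction: q₂ = (204 - 23 - q₁)/2
Solve simultaneously:
q₁* = (204 - 2×16 + 23)/3 = 65.0
q₂* = (204 - 2×23 + 16)/3 = 58.0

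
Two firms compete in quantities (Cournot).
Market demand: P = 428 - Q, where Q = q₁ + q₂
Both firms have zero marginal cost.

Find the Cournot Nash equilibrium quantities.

q₁* = q₂* = 142.67; P* = 142.67

Work:
Profit: π_i = P·q_i = (a - q_i - q_j)·q_i
FOC: ∂π_i/∂q_i = a - 2q_i - q_j = 0
Reaction function: q_i = (428 - q_j)/2
Symmetry: q* = 428/3 = 142.67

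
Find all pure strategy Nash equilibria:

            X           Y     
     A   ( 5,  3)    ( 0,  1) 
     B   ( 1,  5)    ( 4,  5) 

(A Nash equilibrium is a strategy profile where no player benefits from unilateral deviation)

Nash equilibrium: (A, X), (B, Y)

Work:
Best responses:
  P1 vs X: payoffs [5, 1] → best response A (payoff 5)
  P1 vs Y: payoffs [0, 4] → best response B (payoff 4)
  P2 vs A: payoffs [3, 1] → best response X (payoff 3)
  P2 vs B: payoffs [5, 5] → best response X/Y (payoff 5)
Mutual best responses: (A,X), (B,Y) → Nash equilibria.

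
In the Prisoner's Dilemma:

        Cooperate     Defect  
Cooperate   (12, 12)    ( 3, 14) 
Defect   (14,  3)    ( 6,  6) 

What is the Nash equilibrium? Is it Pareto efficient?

(Defect, Defect) is NE; not Pareto efficient

Work:
Defect dominates Cooperate for both players:
If P2 cooperates: Defect (14) > Cooperate (12)
If P2 defects: Defect (6) > Cooperate (3)
NE: (Defect, Defect) with payoff (6, 6)
But (Cooperate, Cooperate) = (12, 12) Pareto dominates (6, 6)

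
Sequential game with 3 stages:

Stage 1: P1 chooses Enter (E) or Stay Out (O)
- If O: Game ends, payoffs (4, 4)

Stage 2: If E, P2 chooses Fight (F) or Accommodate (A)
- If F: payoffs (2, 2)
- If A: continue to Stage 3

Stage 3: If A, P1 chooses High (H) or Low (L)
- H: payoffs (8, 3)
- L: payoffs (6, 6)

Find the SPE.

SPE: (E, A, H); Outcome (8, 3)

Work:
Stage 3: P1 chooses H (8 vs 6)
Stage 2: P2: F->2, A->3 (anticipating H). Choose A
Stage 1: P1: O->4, E->8 (anticipating A, H). Choose E
SPE path: E -> A -> H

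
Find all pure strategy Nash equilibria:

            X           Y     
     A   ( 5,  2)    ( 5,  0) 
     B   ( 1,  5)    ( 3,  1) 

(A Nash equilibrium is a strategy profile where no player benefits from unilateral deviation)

Nash equilibrium: (A, X)

Work:
Best responses:
  P1 vs X: payoffs [5, 1] → best response A (payoff 5)
  P1 vs Y: payoffs [5, 3] → best response A (payoff 5)
  P2 vs A: payoffs [2, 0] → best response X (payoff 2)
  P2 vs B: payoffs [5, 1] → best response X (payoff 5)
Mutual best responses: (A,X) → Nash equilibria.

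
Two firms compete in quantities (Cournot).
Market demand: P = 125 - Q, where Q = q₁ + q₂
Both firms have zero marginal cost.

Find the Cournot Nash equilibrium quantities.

q₁* = q₂* = 41.67; P* = 41.67

Work:
Profit: π_i = P·q_i = (a - q_i - q_j)·q_i
FOC: ∂π_i/∂q_i = a - 2q_i - q_j = 0
Reaction function: q_i = (125 - q_j)/2
Symmetry: q* = 125/3 = 41.67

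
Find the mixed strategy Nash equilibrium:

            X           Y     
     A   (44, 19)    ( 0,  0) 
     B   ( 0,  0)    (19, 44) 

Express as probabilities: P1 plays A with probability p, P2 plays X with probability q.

p = 0.6984, q = 0.3016

Work:
Find probabilities that make opponent indifferent:
P2 chooses q to make P1 indifferent between A and B
P1 chooses p to make P2 indifferent between X and Y
Mixed NE: P1 plays (A: 0.6984, B: 0.3016), P2 plays (X: 0.3016, Y: 0.6984)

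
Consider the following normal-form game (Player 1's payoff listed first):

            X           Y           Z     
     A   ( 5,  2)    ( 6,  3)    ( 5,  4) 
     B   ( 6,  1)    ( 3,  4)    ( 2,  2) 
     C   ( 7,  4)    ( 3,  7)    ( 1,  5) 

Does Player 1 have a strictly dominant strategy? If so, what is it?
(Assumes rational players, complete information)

No strictly dominant strategy exists for Player 1

Work:
A strategy strictly dominates another if it gives a strictly higher payoff against every opponent action. Compare each pair of P1's strategies column-by-column:
  A vs B: [5 vs 6, 6 vs 3, 5 vs 2] → A does not strictly dominate B (column X: 5 ≤ 6)
  A vs C: [5 vs 7, 6 vs 3, 5 vs 1] → A does not strictly dominate C (column X: 5 ≤ 7)
  B vs A: [6 vs 5, 3 vs 6, 2 vs 5] → B does not strictly dominate A (column Y: 3 ≤ 6)
  B vs C: [6 vs 7, 3 vs 3, 2 vs 1] → B does not strictly dominate C (column X: 6 ≤ 7)
  C vs A: [7 vs 5, 3 vs 6, 1 vs 5] → C does not strictly dominate A (column Y: 3 ≤ 6)
  C vs B: [7 vs 6, 3 vs 3, 1 vs 2] → C does not strictly dominate B (column Y: 3 ≤ 3)
No single strategy strictly dominates all others → no strictly dominant strategy.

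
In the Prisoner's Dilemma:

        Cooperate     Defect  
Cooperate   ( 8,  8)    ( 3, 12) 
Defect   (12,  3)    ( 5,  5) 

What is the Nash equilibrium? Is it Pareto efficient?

(Defect, Defect) is NE; not Pareto efficient

Work:
Defect dominates Cooperate for both players:
If P2 cooperates: Defect (12) > Cooperate (8)
If P2 defects: Defect (5) > Cooperate (3)
NE: (Defect, Defect) with payoff (5, 5)
But (Cooperate, Cooperate) = (8, 8) Pareto dominates (5, 5)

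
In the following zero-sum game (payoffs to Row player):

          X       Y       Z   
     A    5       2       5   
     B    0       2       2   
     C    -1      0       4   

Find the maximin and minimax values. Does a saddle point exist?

Maximin = 2, Minimax = 2, Saddle: True

Work:
Row minimums: [2, 0, -1] → maximin = 2
Column maximums: [5, 2, 5] → minimax = 2
Saddle point exists! Game value = 2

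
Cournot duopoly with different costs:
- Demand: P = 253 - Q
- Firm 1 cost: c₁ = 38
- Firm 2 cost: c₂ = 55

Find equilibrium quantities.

q₁* = 77.33, q₂* = 60.33

Work:
Reaction: q₁ = (253 - 38 - q₂)/2
Reaction: q₂ = (253 - 55 - q₁)/2
Solve simultaneously:
q₁* = (253 - 2×38 + 55)/3 = 77.33
q₂* = (253 - 2×55 + 38)/3 = 60.33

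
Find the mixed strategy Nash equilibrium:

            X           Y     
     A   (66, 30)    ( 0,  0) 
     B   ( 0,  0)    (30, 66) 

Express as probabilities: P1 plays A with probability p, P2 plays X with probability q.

p = 0.6875, q = 0.3125

Work:
Find probabilities that make opponent indifferent:
P2 chooses q to make P1 indifferent between A and B
P1 chooses p to make P2 indifferent between X and Y
Mixed NE: P1 plays (A: 0.6875, B: 0.3125), P2 plays (X: 0.3125, Y: 0.6875)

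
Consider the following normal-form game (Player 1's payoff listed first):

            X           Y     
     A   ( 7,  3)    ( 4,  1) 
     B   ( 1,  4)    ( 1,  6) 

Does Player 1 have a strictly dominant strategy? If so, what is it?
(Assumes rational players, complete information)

Yes, Player 1's strictly dominant strategy is A

Work:
A strategy strictly dominates another if it gives a strictly higher payoff against every opponent action. Compare each pair of P1's strategies column-by-column:
  A vs B: [7 vs 1, 4 vs 1] → A strictly dominates B
  B vs A: [1 vs 7, 1 vs 4] → B does not strictly dominate A (column X: 1 ≤ 7)
A strictly dominates every other strategy → strictly dominant.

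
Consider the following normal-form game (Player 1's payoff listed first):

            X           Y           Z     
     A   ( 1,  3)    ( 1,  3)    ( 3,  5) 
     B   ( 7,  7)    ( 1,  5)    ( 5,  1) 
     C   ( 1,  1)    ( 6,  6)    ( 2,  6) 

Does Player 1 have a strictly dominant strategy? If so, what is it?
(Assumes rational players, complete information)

No strictly dominant strategy exists for Player 1

Work:
A strategy strictly dominates another if it gives a strictly higher payoff against every opponent action. Compare each pair of P1's strategies column-by-column:
  A vs B: [1 vs 7, 1 vs 1, 3 vs 5] → A does not strictly dominate B (column X: 1 ≤ 7)
  A vs C: [1 vs 1, 1 vs 6, 3 vs 2] → A does not strictly dominate C (column X: 1 ≤ 1)
  B vs A: [7 vs 1, 1 vs 1, 5 vs 3] → B does not strictly dominate A (column Y: 1 ≤ 1)
  B vs C: [7 vs 1, 1 vs 6, 5 vs 2] → B does not strictly dominate C (column Y: 1 ≤ 6)
  C vs A: [1 vs 1, 6 vs 1, 2 vs 3] → C does not strictly dominate A (column X: 1 ≤ 1)
  C vs B: [1 vs 7, 6 vs 1, 2 vs 5] → C does not strictly dominate B (column X: 1 ≤ 7)
No single strategy strictly dominates all others → no strictly dominant strategy.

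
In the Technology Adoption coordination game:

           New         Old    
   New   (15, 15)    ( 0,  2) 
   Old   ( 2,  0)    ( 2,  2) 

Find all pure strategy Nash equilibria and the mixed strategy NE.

Pure NE: (New, New) and (Old, Old); Mixed NE: p = 0.1333, q = 0.1333

Work:
Check pure NE:
(New, New): (15, 15) - no unilateral deviation beneficial
(Old, Old): (2, 2) - no unilateral deviation beneficial
Mixed NE: P1 plays New with p = 0.1333, P2 plays New with q = 0.1333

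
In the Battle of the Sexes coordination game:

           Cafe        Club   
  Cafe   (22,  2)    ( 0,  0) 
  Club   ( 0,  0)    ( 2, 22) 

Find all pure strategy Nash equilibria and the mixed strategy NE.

Pure NE: (Cafe, Cafe) and (Club, Club); Mixed NE: p = 0.9167, q = 0.0833

Work:
Check pure NE:
(Cafe, Cafe): (22, 2) - no unilateral deviation beneficial
(Club, Club): (2, 22) - no unilateral deviation beneficial
Mixed NE: P1 plays Cafe with p = 0.9167, P2 plays Cafe with q = 0.0833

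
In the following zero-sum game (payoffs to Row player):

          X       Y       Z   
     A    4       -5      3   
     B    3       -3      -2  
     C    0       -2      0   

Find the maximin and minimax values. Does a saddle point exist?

Maximin = -2, Minimax = -2, Saddle: True

Work:
Row minimums: [-5, -3, -2] → maximin = -2
Column maximums: [4, -2, 3] → minimax = -2
Saddle point exists! Game value = -2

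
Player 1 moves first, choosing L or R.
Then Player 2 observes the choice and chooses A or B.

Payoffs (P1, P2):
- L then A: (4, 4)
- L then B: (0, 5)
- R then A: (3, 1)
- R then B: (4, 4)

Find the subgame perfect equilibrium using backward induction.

P1 plays R, P2 plays B after L and B after R; Payoff (4, 4)

Work:
Backward induction:
After L: P2 chooses B → P1 gets 0
After R: P2 chooses B → P1 gets 4
P1 chooses R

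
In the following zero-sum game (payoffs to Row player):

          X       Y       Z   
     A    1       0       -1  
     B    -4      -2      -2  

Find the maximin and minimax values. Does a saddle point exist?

Maximin = -1, Minimax = -1, Saddle: True

Work:
Row minimums: [-1, -4] → maximin = -1
Column maximums: [1, 0, -1] → minimax = -1
Saddle point exists! Game value = -1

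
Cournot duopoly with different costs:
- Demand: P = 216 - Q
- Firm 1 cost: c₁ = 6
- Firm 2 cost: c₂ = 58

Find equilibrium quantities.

q₁* = 87.33, q₂* = 35.33

Work:
Reaction: q₁ = (216 - 6 - q₂)/2
Reaction: q₂ = (216 - 58 - q₁)/2
Solve simultaneously:
q₁* = (216 - 2×6 + 58)/3 = 87.33
q₂* = (216 - 2×58 + 6)/3 = 35.33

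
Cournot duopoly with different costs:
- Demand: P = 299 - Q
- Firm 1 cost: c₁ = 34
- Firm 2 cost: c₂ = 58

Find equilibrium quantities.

q₁* = 96.33, q₂* = 72.33

Work:
Reaction: q₁ = (299 - 34 - q₂)/2
Reaction: q₂ = (299 - 58 - q₁)/2
Solve simultaneously:
q₁* = (299 - 2×34 + 58)/3 = 96.33
q₂* = (299 - 2×58 + 34)/3 = 72.33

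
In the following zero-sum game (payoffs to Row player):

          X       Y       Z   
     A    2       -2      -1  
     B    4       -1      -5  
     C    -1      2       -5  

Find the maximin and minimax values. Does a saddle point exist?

Maximin = -2, Minimax = -1, Saddle: False

Work:
Row minimums: [-2, -5, -5] → maximin = -2
Column maximums: [4, 2, -1] → minimax = -1
No saddle point (maximin ≠ minimax). Mixed strategy needed.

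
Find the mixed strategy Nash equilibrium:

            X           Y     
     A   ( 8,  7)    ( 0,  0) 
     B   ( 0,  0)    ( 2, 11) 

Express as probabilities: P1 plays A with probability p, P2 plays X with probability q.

p = 0.6111, q = 0.2

Work:
Find probabilities that make opponent indifferent:
P2 chooses q to make P1 indifferent between A and B
P1 chooses p to make P2 indifferent between X and Y
Mixed NE: P1 plays (A: 0.6111, B: 0.3889), P2 plays (X: 0.2, Y: 0.8)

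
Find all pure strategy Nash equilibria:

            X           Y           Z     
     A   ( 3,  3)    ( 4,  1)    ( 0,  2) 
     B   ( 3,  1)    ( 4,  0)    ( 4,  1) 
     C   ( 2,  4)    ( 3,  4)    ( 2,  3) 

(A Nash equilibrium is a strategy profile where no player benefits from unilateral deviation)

Nash equilibrium: (A, X), (B, X), (B, Z)

Work:
Best responses:
  P1 vs X: payoffs [3, 3, 2] → best response A/B (payoff 3)
  P1 vs Y: payoffs [4, 4, 3] → best response A/B (payoff 4)
  P1 vs Z: payoffs [0, 4, 2] → best response B (payoff 4)
  P2 vs A: payoffs [3, 1, 2] → best response X (payoff 3)
  P2 vs B: payoffs [1, 0, 1] → best response X/Z (payoff 1)
  P2 vs C: payoffs [4, 4, 3] → best response X/Y (payoff 4)
Mutual best responses: (A,X), (B,X), (B,Z) → Nash equilibria.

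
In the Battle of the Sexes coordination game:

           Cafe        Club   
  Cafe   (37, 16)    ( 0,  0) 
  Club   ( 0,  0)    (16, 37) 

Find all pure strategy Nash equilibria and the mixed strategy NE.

Pure NE: (Cafe, Cafe) and (Club, Club); Mixed NE: p = 0.6981, q = 0.3019

Work:
Check pure NE:
(Cafe, Cafe): (37, 16) - no unilateral deviation beneficial
(Club, Club): (16, 37) - no unilateral deviation beneficial
Mixed NE: P1 plays Cafe with p = 0.6981, P2 plays Cafe with q = 0.3019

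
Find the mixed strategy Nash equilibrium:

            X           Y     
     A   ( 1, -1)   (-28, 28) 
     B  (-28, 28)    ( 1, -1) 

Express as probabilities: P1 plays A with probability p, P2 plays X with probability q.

p = 0.5, q = 0.5

Work:
Find probabilities that make opponent indifferent:
P2 chooses q to make P1 indifferent between A and B
P1 chooses p to make P2 indifferent between X and Y
Mixed NE: P1 plays (A: 0.5, B: 0.5), P2 plays (X: 0.5, Y: 0.5)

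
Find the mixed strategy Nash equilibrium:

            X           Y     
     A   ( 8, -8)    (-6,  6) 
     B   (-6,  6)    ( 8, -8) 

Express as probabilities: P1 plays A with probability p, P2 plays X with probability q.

p = 0.5, q = 0.5

Work:
Find probabilities that make opponent indifferent:
P2 chooses q to make P1 indifferent between A and B
P1 chooses p to make P2 indifferent between X and Y
Mixed NE: P1 plays (A: 0.5, B: 0.5), P2 plays (X: 0.5, Y: 0.5)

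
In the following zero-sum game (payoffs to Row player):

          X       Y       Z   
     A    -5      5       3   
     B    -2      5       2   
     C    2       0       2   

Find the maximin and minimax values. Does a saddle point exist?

Maximin = 0, Minimax = 2, Saddle: False

Work:
Row minimums: [-5, -2, 0] → maximin = 0
Column maximums: [2, 5, 3] → minimax = 2
No saddle point (maximin ≠ minimax). Mixed strategy needed.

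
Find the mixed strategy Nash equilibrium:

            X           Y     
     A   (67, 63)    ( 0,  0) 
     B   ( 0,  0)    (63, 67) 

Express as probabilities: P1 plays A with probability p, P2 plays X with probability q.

p = 0.5154, q = 0.4846

Work:
Find probabilities that make opponent indifferent:
P2 chooses q to make P1 indifferent between A and B
P1 chooses p to make P2 indifferent between X and Y
Mixed NE: P1 plays (A: 0.5154, B: 0.4846), P2 plays (X: 0.4846, Y: 0.5154)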